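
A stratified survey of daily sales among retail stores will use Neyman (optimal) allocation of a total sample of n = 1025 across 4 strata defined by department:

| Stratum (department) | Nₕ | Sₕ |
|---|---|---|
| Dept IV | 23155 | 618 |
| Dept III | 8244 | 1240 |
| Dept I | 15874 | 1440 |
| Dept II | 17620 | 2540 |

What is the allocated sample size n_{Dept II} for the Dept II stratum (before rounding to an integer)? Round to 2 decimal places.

Neyman allocation: nₕ = n·NₕSₕ / Σⱼ NⱼSⱼ.
Σ NⱼSⱼ = 23155·618 + 8244·1240 + 15874·1440 + 17620·2540 = 9.214571 × 10^7.
n_{Dept II} = 1025·17620·2540 / (9.214571 × 10^7) = 497.84.

497.84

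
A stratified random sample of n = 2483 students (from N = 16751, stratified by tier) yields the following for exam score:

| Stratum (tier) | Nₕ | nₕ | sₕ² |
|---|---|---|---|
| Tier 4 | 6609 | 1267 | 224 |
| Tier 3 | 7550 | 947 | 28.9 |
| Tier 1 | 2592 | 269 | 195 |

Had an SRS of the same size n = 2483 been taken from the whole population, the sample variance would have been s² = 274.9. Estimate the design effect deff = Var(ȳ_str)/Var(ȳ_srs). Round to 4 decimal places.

Var(ȳ_str) = Σ Wₕ²(1−fₕ)sₕ²/nₕ with Wₕ = Nₕ/16751:
  Tier 4: (6609/16751)²·(1−1267/6609)·224/1267 = 0.022244854
  Tier 3: (7550/16751)²·(1−947/7550)·28.9/947 = 0.0054219391
  Tier 1: (2592/16751)²·(1−269/2592)·195/269 = 0.015555539
  → Var(ȳ_str) = 0.043222332.
Var(ȳ_srs) = (1 − 2483/16751)·274.9/2483 = 0.094301887.
deff = 0.043222332 / 0.094301887 = 0.4583.

0.4583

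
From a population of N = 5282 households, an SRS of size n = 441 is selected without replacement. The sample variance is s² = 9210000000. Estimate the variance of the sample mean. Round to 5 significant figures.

1.9141 × 10^7

Under SRS without replacement, Var(ȳ) = (1 − f)·s²/n with f = n/N = 441/5282 = 0.08349110.
Var(ȳ) = (1 − 0.08349110)·9210000000/441 = 0.91650890·2.0884354 × 10^7 = 1.9140696 × 10^7.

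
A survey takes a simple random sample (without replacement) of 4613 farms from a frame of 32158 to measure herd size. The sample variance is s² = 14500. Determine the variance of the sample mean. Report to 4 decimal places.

2.6924

Under SRS without replacement, Var(ȳ) = (1 − f)·s²/n with f = n/N = 4613/32158 = 0.14344798.
Var(ȳ) = (1 − 0.14344798)·14500/4613 = 0.85655202·3.1432907 = 2.692392.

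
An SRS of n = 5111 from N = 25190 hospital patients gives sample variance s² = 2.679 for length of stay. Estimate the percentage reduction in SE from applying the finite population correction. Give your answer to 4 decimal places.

f = n/N = 5111/25190 = 0.20289798.
SE_no-fpc = √(s²/n) = 0.022894619; SE_fpc = √((1−f)s²/n) = 0.020440446.
Ratio = √(1−f) = 0.89280570. Reduction = 100·(1 − 0.89280570) = 10.7194%.

10.7194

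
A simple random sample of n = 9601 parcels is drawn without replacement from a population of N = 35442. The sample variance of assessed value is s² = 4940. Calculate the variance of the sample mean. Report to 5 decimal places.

Under SRS without replacement, Var(ȳ) = (1 − f)·s²/n with f = n/N = 9601/35442 = 0.27089329.
Var(ȳ) = (1 − 0.27089329)·4940/9601 = 0.72910671·0.51452974 = 0.37514708.

0.37515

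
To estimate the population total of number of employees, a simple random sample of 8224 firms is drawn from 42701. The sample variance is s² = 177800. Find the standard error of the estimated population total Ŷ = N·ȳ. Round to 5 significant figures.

Var(Ŷ) = N²·Var(ȳ) = N²·(1 − n/N)·s²/n.
f = 8224/42701 = 0.19259502; Var(ȳ) = 0.80740498·177800/8224 = 17.455813.
Var(Ŷ) = 42701² · 17.455813 = 3.18285 × 10^10.
SE(Ŷ) = √(3.18285 × 10^10) = 178410.

178410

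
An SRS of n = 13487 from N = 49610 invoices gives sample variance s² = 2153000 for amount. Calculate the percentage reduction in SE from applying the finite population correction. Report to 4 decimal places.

f = n/N = 13487/49610 = 0.27186051.
SE_no-fpc = √(s²/n) = 12.634683; SE_fpc = √((1−f)s²/n) = 10.781312.
Ratio = √(1−f) = 0.85331090. Reduction = 100·(1 − 0.85331090) = 14.6689%.

14.6689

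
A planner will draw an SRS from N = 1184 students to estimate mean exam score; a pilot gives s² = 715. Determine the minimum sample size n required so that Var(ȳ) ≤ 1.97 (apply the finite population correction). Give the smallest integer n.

278

Without fpc, n₀ = s²/D = 715/1.97 = 362.9442.
With fpc, (1 − n/N)·s²/n ≤ D requires n ≥ n₀/(1 + n₀/N) = 362.9442/(1 + 362.9442/1184) = 277.7902.
Rounding up, n = 278.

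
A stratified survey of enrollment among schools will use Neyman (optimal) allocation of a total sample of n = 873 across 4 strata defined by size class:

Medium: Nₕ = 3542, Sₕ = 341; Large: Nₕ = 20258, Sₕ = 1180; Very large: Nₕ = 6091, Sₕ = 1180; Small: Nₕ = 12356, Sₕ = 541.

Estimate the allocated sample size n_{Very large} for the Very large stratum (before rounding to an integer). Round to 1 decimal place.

Neyman allocation: nₕ = n·NₕSₕ / Σⱼ NⱼSⱼ.
Σ NⱼSⱼ = 3542·341 + 20258·1180 + 6091·1180 + 12356·541 = 3.8984238 × 10^7.
n_{Very large} = 873·6091·1180 / (3.8984238 × 10^7) = 161.0.

161.0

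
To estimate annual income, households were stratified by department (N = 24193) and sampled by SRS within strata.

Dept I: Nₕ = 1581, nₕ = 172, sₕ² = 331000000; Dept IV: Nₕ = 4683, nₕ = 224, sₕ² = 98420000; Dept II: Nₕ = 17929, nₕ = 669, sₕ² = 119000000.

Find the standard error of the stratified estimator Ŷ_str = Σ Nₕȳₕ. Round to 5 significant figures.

8.2769 × 10^6

Var(Ŷ_str) = Σₕ Nₕ²(1 − fₕ)sₕ²/nₕ.
Dept I: 1581²·(1 − 172/1581)·331000000/172 = 4.2868907 × 10^12.
Dept IV: 4683²·(1 − 224/4683)·98420000/224 = 9.1748077 × 10^12.
Dept II: 17929²·(1 − 669/17929)·119000000/669 = 5.5044978 × 10^13.
Sum = 6.8506676 × 10^13.
SE = √(6.8506676 × 10^13) = 8.2769 × 10^6.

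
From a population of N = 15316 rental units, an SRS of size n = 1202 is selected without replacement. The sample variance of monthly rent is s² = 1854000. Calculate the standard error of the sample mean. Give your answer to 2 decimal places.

37.70

Under SRS without replacement, Var(ȳ) = (1 − f)·s²/n with f = n/N = 1202/15316 = 0.07848002.
Var(ȳ) = (1 − 0.07848002)·1854000/1202 = 0.92151998·1542.4293 = 1421.3794.
SE(ȳ) = √(1421.3794) = 37.70.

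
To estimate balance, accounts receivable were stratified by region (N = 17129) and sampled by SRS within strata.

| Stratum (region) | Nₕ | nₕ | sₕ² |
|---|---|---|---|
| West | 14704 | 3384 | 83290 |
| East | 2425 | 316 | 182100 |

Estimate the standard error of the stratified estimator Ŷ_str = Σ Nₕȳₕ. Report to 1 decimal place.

83928.6

Var(Ŷ_str) = Σₕ Nₕ²(1 − fₕ)sₕ²/nₕ.
West: 14704²·(1 − 3384/14704)·83290/3384 = 4.0967968 × 10^9.
East: 2425²·(1 − 316/2425)·182100/316 = 2.9472107 × 10^9.
Sum = 7.0440075 × 10^9.
SE = √(7.0440075 × 10^9) = 83928.6.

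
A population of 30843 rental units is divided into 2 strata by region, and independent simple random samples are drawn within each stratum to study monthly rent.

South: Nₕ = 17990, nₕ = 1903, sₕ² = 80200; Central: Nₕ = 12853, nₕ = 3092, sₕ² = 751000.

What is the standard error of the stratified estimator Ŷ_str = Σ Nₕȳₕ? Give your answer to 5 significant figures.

Var(Ŷ_str) = Σₕ Nₕ²(1 − fₕ)sₕ²/nₕ.
South: 17990²·(1 − 1903/17990)·80200/1903 = 1.2196685 × 10^10.
Central: 12853²·(1 − 3092/12853)·751000/3092 = 3.0471882 × 10^10.
Sum = 4.2668567 × 10^10.
SE = √(4.2668567 × 10^10) = 206560.

206560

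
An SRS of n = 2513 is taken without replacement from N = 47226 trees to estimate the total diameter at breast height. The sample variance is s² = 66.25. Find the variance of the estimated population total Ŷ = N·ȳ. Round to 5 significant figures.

Var(Ŷ) = N²·Var(ȳ) = N²·(1 − n/N)·s²/n.
f = 2513/47226 = 0.05321221; Var(ȳ) = 0.94678779·66.25/2513 = 0.024960084.
Var(Ŷ) = 47226² · 0.024960084 = 5.5668352 × 10^7.

5.5668 × 10^7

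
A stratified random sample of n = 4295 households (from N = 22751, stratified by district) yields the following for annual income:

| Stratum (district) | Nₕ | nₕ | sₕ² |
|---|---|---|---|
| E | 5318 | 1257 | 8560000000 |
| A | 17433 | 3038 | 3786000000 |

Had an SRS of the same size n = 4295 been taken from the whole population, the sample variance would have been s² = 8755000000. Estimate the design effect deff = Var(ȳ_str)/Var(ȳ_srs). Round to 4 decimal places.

Var(ȳ_str) = Σ Wₕ²(1−fₕ)sₕ²/nₕ with Wₕ = Nₕ/22751:
  E: (5318/22751)²·(1−1257/5318)·8560000000/1257 = 284131.14
  A: (17433/22751)²·(1−3038/17433)·3786000000/3038 = 604192.96
  → Var(ȳ_str) = 888324.1.
Var(ȳ_srs) = (1 − 4295/22751)·8755000000/4295 = 1.6535985 × 10^6.
deff = 888324.1 / (1.6535985 × 10^6) = 0.5372.

0.5372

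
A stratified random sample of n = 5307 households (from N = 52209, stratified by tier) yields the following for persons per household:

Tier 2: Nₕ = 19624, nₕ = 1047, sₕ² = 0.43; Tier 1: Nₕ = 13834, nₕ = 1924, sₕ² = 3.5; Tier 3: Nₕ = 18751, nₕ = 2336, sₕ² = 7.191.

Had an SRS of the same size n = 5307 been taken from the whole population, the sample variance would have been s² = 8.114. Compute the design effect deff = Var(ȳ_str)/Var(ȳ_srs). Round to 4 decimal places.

0.3731

Var(ȳ_str) = Σ Wₕ²(1−fₕ)sₕ²/nₕ with Wₕ = Nₕ/52209:
  Tier 2: (19624/52209)²·(1−1047/19624)·0.43/1047 = 5.4928045 × 10^-5
  Tier 1: (13834/52209)²·(1−1924/13834)·3.5/1924 = 1.0995925 × 10^-4
  Tier 3: (18751/52209)²·(1−2336/18751)·7.191/2336 = 3.4760901 × 10^-4
  → Var(ȳ_str) = 5.1249631 × 10^-4.
Var(ȳ_srs) = (1 − 5307/52209)·8.114/5307 = 0.0013735102.
deff = (5.1249631 × 10^-4) / 0.0013735102 = 0.3731.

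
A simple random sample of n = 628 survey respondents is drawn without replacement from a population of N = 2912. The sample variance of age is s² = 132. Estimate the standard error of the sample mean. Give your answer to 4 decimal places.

Under SRS without replacement, Var(ȳ) = (1 − f)·s²/n with f = n/N = 628/2912 = 0.21565934.
Var(ȳ) = (1 − 0.21565934)·132/628 = 0.78434066·0.21019108 = 0.16486141.
SE(ȳ) = √(0.16486141) = 0.4060.

0.4060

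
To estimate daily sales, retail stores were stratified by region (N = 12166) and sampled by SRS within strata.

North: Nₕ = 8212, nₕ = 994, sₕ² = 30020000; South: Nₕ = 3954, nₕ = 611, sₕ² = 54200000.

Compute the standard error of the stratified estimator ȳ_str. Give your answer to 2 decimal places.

141.48

Var(ȳ_str) = Σₕ Wₕ²(1 − fₕ)sₕ²/nₕ with Wₕ = Nₕ/N, N = 12166.
North: Wₕ = 0.67499589; term = 0.67499589²·(1 − 0.12104238)·30020000/994 = 12094.683.
South: Wₕ = 0.32500411; term = 0.32500411²·(1 − 0.15452706)·54200000/611 = 7922.012.
Sum = 20016.695.
SE = √(20016.695) = 141.48.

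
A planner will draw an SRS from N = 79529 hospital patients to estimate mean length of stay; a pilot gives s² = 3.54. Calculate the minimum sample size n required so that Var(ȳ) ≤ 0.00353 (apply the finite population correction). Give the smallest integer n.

991

Without fpc, n₀ = s²/D = 3.54/0.00353 = 1002.8329.
With fpc, (1 − n/N)·s²/n ≤ D requires n ≥ n₀/(1 + n₀/N) = 1002.8329/(1 + 1002.8329/79529) = 990.3450.
Rounding up, n = 991.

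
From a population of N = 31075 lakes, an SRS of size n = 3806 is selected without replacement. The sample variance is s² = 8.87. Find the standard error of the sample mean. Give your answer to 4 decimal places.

Under SRS without replacement, Var(ȳ) = (1 − f)·s²/n with f = n/N = 3806/31075 = 0.12247788.
Var(ȳ) = (1 − 0.12247788)·8.87/3806 = 0.87752212·0.0023305307 = 0.0020450923.
SE(ȳ) = √(0.0020450923) = 0.0452.

0.0452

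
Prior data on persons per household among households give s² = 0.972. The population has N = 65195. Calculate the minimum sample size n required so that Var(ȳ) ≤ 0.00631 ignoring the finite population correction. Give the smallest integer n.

Without fpc, n₀ = s²/D = 0.972/0.00631 = 154.0412.
Rounding up, n = 155.

155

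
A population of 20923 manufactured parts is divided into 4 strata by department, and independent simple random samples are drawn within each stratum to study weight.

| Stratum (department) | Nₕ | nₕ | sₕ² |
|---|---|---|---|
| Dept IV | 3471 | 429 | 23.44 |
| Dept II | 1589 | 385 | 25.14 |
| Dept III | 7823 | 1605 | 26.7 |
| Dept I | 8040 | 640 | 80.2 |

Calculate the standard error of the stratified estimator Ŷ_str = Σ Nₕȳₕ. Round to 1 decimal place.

2994.4

Var(Ŷ_str) = Σₕ Nₕ²(1 − fₕ)sₕ²/nₕ.
Dept IV: 3471²·(1 − 429/3471)·23.44/429 = 576918.07.
Dept II: 1589²·(1 − 385/1589)·25.14/385 = 124926.6.
Dept III: 7823²·(1 − 1605/7823)·26.7/1605 = 809208.2.
Dept I: 8040²·(1 − 640/8040)·80.2/640 = 7.4555925 × 10^6.
Sum = 8.9666454 × 10^6.
SE = √(8.9666454 × 10^6) = 2994.4.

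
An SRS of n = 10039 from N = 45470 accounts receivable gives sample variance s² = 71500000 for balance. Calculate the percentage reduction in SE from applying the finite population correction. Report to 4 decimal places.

f = n/N = 10039/45470 = 0.22078293.
SE_no-fpc = √(s²/n) = 84.393266; SE_fpc = √((1−f)s²/n) = 74.496698.
Ratio = √(1−f) = 0.88273273. Reduction = 100·(1 − 0.88273273) = 11.7267%.

11.7267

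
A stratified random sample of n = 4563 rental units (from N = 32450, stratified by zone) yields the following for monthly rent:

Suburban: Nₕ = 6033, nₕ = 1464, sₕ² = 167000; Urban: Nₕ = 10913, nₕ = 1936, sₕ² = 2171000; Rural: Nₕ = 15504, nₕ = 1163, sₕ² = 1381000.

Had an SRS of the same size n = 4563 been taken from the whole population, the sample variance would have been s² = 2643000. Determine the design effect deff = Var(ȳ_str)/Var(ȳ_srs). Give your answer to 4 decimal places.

Var(ȳ_str) = Σ Wₕ²(1−fₕ)sₕ²/nₕ with Wₕ = Nₕ/32450:
  Suburban: (6033/32450)²·(1−1464/6033)·167000/1464 = 2.9860734
  Urban: (10913/32450)²·(1−1936/10913)·2171000/1936 = 104.3279
  Rural: (15504/32450)²·(1−1163/15504)·1381000/1163 = 250.73084
  → Var(ȳ_str) = 358.04481.
Var(ȳ_srs) = (1 − 4563/32450)·2643000/4563 = 497.77581.
deff = 358.04481 / 497.77581 = 0.7193.

0.7193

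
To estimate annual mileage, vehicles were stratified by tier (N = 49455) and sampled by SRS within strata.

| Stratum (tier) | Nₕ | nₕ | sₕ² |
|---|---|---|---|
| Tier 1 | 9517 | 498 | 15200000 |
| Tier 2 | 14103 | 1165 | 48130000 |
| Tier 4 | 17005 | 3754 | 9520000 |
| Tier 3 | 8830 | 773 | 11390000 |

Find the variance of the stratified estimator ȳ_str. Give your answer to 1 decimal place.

4815.5

Var(ȳ_str) = Σₕ Wₕ²(1 − fₕ)sₕ²/nₕ with Wₕ = Nₕ/N, N = 49455.
Tier 1: Wₕ = 0.19243757; term = 0.19243757²·(1 − 0.05232741)·15200000/498 = 1071.1549.
Tier 2: Wₕ = 0.28516833; term = 0.28516833²·(1 − 0.08260654)·48130000/1165 = 3082.1103.
Tier 4: Wₕ = 0.34384794; term = 0.34384794²·(1 − 0.22075860)·9520000/3754 = 233.64019.
Tier 3: Wₕ = 0.17854615; term = 0.17854615²·(1 − 0.08754247)·11390000/773 = 428.60564.
Sum = 4815.511.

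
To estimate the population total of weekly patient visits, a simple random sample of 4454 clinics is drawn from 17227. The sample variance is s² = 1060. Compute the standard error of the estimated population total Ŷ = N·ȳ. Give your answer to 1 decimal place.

7236.5

Var(Ŷ) = N²·Var(ȳ) = N²·(1 − n/N)·s²/n.
f = 4454/17227 = 0.25854763; Var(ȳ) = 0.74145237·1060/4454 = 0.17645701.
Var(Ŷ) = 17227² · 0.17645701 = 5.2367064 × 10^7.
SE(Ŷ) = √(5.2367064 × 10^7) = 7236.5.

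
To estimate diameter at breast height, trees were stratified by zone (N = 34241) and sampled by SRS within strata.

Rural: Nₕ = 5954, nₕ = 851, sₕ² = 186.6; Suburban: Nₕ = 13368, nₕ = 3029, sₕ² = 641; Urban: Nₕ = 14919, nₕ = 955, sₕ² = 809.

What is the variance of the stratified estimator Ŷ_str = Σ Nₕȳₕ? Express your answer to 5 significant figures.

2.1239 × 10^8

Var(Ŷ_str) = Σₕ Nₕ²(1 − fₕ)sₕ²/nₕ.
Rural: 5954²·(1 − 851/5954)·186.6/851 = 6.6621818 × 10^6.
Suburban: 13368²·(1 − 3029/13368)·641/3029 = 2.9248509 × 10^7.
Urban: 14919²·(1 − 955/14919)·809/955 = 1.7647968 × 10^8.
Sum = 2.1239037 × 10^8.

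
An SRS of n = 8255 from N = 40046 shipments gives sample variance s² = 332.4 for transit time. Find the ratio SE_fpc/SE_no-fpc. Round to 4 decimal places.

f = n/N = 8255/40046 = 0.20613794.
SE_no-fpc = √(s²/n) = 0.20066516; SE_fpc = √((1−f)s²/n) = 0.17879052.
Ratio = √(1−f) = 0.89098937.

0.8910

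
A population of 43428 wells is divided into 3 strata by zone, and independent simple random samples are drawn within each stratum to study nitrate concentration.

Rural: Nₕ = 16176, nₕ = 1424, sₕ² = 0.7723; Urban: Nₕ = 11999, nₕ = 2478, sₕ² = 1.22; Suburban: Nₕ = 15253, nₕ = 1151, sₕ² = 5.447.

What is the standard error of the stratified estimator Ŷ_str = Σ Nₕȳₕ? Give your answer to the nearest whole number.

1097

Var(Ŷ_str) = Σₕ Nₕ²(1 − fₕ)sₕ²/nₕ.
Rural: 16176²·(1 − 1424/16176)·0.7723/1424 = 129419.01.
Urban: 11999²·(1 − 2478/11999)·1.22/2478 = 56245.288.
Suburban: 15253²·(1 − 1151/15253)·5.447/1151 = 1.0179303 × 10^6.
Sum = 1.2035946 × 10^6.
SE = √(1.2035946 × 10^6) = 1097.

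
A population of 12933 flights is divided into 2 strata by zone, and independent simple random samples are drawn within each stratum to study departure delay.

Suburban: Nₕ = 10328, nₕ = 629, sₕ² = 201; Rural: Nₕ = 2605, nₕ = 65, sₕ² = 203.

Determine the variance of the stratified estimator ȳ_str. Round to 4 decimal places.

Var(ȳ_str) = Σₕ Wₕ²(1 − fₕ)sₕ²/nₕ with Wₕ = Nₕ/N, N = 12933.
Suburban: Wₕ = 0.79857728; term = 0.79857728²·(1 − 0.06090240)·201/629 = 0.19137713.
Rural: Wₕ = 0.20142272; term = 0.20142272²·(1 − 0.02495202)·203/65 = 0.12354511.
Sum = 0.31492224.

0.3149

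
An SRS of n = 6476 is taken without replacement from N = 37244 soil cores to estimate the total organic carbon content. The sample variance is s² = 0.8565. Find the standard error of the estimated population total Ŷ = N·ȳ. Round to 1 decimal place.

Var(Ŷ) = N²·Var(ȳ) = N²·(1 − n/N)·s²/n.
f = 6476/37244 = 0.17388036; Var(ȳ) = 0.82611964·0.8565/6476 = 1.0926057 × 10^-4.
Var(Ŷ) = 37244² · (1.0926057 × 10^-4) = 151557.03.
SE(Ŷ) = √(151557.03) = 389.3.

389.3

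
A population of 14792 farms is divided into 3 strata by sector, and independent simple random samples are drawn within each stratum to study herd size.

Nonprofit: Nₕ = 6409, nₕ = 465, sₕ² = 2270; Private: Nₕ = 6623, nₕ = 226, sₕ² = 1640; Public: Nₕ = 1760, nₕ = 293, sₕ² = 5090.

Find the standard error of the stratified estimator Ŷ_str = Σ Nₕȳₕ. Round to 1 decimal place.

Var(Ŷ_str) = Σₕ Nₕ²(1 − fₕ)sₕ²/nₕ.
Nonprofit: 6409²·(1 − 465/6409)·2270/465 = 1.8596961 × 10^8.
Private: 6623²·(1 − 226/6623)·1640/226 = 3.0744435 × 10^8.
Public: 1760²·(1 − 293/1760)·5090/293 = 4.4853149 × 10^7.
Sum = 5.3826711 × 10^8.
SE = √(5.3826711 × 10^8) = 23200.6.

23200.6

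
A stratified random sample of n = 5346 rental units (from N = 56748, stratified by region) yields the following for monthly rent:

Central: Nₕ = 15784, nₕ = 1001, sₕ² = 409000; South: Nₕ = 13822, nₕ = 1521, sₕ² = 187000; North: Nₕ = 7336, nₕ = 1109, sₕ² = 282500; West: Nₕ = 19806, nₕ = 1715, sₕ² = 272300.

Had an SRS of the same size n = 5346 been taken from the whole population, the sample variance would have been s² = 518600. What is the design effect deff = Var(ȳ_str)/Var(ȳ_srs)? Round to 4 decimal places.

0.6530

Var(ȳ_str) = Σ Wₕ²(1−fₕ)sₕ²/nₕ with Wₕ = Nₕ/56748:
  Central: (15784/56748)²·(1−1001/15784)·409000/1001 = 29.605184
  South: (13822/56748)²·(1−1521/13822)·187000/1521 = 6.491164
  North: (7336/56748)²·(1−1109/7336)·282500/1109 = 3.613466
  West: (19806/56748)²·(1−1715/19806)·272300/1715 = 17.666143
  → Var(ȳ_str) = 57.375957.
Var(ȳ_srs) = (1 − 5346/56748)·518600/5346 = 87.86846.
deff = 57.375957 / 87.86846 = 0.6530.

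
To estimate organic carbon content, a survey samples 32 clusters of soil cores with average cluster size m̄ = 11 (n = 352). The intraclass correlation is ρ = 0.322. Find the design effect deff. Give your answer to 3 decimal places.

deff = 1 + (11 − 1)·0.322 = 1 + 3.22 = 4.22.

4.220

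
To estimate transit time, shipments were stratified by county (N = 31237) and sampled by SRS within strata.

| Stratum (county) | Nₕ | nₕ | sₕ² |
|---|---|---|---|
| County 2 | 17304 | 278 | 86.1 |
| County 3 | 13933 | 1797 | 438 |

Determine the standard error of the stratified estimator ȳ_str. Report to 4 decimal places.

0.3684

Var(ȳ_str) = Σₕ Wₕ²(1 − fₕ)sₕ²/nₕ with Wₕ = Nₕ/N, N = 31237.
County 2: Wₕ = 0.55395845; term = 0.55395845²·(1 − 0.01606565)·86.1/278 = 0.093514478.
County 3: Wₕ = 0.44604155; term = 0.44604155²·(1 − 0.12897438)·438/1797 = 0.042238414.
Sum = 0.13575289.
SE = √(0.13575289) = 0.3684.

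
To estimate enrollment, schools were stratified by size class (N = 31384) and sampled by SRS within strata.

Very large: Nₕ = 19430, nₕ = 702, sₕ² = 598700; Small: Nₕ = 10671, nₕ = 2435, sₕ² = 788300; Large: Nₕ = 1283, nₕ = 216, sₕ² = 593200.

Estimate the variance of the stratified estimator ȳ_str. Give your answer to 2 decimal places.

347.78

Var(ȳ_str) = Σₕ Wₕ²(1 − fₕ)sₕ²/nₕ with Wₕ = Nₕ/N, N = 31384.
Very large: Wₕ = 0.61910528; term = 0.61910528²·(1 − 0.03612970)·598700/702 = 315.07922.
Small: Wₕ = 0.34001402; term = 0.34001402²·(1 − 0.22818855)·788300/2435 = 28.886667.
Large: Wₕ = 0.04088070; term = 0.04088070²·(1 − 0.16835542)·593200/216 = 3.8169975.
Sum = 347.78288.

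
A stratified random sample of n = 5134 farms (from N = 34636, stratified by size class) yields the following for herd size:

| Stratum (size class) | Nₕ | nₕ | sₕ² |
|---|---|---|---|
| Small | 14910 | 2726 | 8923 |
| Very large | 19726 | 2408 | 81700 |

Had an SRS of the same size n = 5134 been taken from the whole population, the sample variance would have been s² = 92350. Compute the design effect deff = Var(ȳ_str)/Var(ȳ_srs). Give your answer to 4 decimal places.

Var(ȳ_str) = Σ Wₕ²(1−fₕ)sₕ²/nₕ with Wₕ = Nₕ/34636:
  Small: (14910/34636)²·(1−2726/14910)·8923/2726 = 0.49567511
  Very large: (19726/34636)²·(1−2408/19726)·81700/2408 = 9.6615516
  → Var(ȳ_str) = 10.157227.
Var(ȳ_srs) = (1 − 5134/34636)·92350/5134 = 15.321623.
deff = 10.157227 / 15.321623 = 0.6629.

0.6629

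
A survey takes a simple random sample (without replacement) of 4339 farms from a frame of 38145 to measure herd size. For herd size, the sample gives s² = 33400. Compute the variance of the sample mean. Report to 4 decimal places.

Under SRS without replacement, Var(ȳ) = (1 − f)·s²/n with f = n/N = 4339/38145 = 0.11375016.
Var(ȳ) = (1 − 0.11375016)·33400/4339 = 0.88624984·7.6976262 = 6.8220199.

6.8220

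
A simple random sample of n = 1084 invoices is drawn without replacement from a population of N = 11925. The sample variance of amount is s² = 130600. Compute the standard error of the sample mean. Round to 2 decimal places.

10.47

Under SRS without replacement, Var(ȳ) = (1 − f)·s²/n with f = n/N = 1084/11925 = 0.09090147.
Var(ȳ) = (1 − 0.09090147)·130600/1084 = 0.90909853·120.4797 = 109.52792.
SE(ȳ) = √(109.52792) = 10.47.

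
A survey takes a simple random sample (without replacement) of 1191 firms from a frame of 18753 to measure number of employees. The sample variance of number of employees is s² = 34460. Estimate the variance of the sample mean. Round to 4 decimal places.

27.0961

Under SRS without replacement, Var(ȳ) = (1 − f)·s²/n with f = n/N = 1191/18753 = 0.06350984.
Var(ȳ) = (1 − 0.06350984)·34460/1191 = 0.93649016·28.933669 = 27.096097.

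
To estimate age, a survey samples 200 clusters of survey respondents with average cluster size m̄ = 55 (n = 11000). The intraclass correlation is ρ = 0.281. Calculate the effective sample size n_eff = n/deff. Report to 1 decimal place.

deff = 1 + (55 − 1)·0.281 = 1 + 15.174 = 16.174.
n_eff = 11000 / 16.174 = 680.1.

680.1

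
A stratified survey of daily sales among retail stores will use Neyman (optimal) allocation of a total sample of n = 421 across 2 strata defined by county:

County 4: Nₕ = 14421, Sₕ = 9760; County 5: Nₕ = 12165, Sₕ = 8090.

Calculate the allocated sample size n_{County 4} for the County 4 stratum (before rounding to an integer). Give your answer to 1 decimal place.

Neyman allocation: nₕ = n·NₕSₕ / Σⱼ NⱼSⱼ.
Σ NⱼSⱼ = 14421·9760 + 12165·8090 = 2.3916381 × 10^8.
n_{County 4} = 421·14421·9760 / (2.3916381 × 10^8) = 247.8.

247.8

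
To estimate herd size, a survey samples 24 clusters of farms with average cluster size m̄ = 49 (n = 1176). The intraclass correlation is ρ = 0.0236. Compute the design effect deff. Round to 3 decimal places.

deff = 1 + (49 − 1)·0.0236 = 1 + 1.1328 = 2.1328.

2.133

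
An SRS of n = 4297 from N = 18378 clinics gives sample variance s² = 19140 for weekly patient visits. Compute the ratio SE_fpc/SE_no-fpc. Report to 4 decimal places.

f = n/N = 4297/18378 = 0.23381217.
SE_no-fpc = √(s²/n) = 2.1105143; SE_fpc = √((1−f)s²/n) = 1.8473786.
Ratio = √(1−f) = 0.87532156.

0.8753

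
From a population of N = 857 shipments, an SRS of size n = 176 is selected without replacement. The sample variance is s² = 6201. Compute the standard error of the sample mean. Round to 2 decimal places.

5.29

Under SRS without replacement, Var(ȳ) = (1 − f)·s²/n with f = n/N = 176/857 = 0.20536756.
Var(ȳ) = (1 − 0.20536756)·6201/176 = 0.79463244·35.232955 = 27.997249.
SE(ȳ) = √(27.997249) = 5.29.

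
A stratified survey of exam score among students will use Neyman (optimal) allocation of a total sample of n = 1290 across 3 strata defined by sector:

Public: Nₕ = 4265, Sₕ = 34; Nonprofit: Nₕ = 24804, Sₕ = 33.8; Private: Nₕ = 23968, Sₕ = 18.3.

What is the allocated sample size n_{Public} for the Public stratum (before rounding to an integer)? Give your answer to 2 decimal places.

Neyman allocation: nₕ = n·NₕSₕ / Σⱼ NⱼSⱼ.
Σ NⱼSⱼ = 4265·34 + 24804·33.8 + 23968·18.3 = 1.4219996 × 10^6.
n_{Public} = 1290·4265·34 / (1.4219996 × 10^6) = 131.55.

131.55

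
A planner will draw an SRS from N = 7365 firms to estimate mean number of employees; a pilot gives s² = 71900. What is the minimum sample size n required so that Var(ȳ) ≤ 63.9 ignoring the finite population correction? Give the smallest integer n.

Without fpc, n₀ = s²/D = 71900/63.9 = 1125.1956.
Rounding up, n = 1126.

1126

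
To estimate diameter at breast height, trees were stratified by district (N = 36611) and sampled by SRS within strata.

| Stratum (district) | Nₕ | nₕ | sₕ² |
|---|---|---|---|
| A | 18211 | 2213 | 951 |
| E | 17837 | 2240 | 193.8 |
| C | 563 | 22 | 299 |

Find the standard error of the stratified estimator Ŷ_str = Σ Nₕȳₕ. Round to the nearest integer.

Var(Ŷ_str) = Σₕ Nₕ²(1 − fₕ)sₕ²/nₕ.
A: 18211²·(1 − 2213/18211)·951/2213 = 1.2519835 × 10^8.
E: 17837²·(1 − 2240/17837)·193.8/2240 = 2.4069587 × 10^7.
C: 563²·(1 − 22/563)·299/22 = 4.1395599 × 10^6.
Sum = 1.534075 × 10^8.
SE = √(1.534075 × 10^8) = 12386.

12386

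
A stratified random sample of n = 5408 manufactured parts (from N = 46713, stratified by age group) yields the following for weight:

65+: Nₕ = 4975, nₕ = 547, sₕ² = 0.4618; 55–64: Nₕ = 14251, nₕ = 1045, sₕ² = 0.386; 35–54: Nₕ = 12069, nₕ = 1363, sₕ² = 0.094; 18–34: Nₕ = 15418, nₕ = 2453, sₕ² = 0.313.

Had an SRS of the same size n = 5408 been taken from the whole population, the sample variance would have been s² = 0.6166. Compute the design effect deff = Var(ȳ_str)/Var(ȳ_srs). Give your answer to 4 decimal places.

0.5570

Var(ȳ_str) = Σ Wₕ²(1−fₕ)sₕ²/nₕ with Wₕ = Nₕ/46713:
  65+: (4975/46713)²·(1−547/4975)·0.4618/547 = 8.5229861 × 10^-6
  55–64: (14251/46713)²·(1−1045/14251)·0.386/1045 = 3.1857532 × 10^-5
  35–54: (12069/46713)²·(1−1363/12069)·0.094/1363 = 4.0837111 × 10^-6
  18–34: (15418/46713)²·(1−2453/15418)·0.313/2453 = 1.1688851 × 10^-5
  → Var(ȳ_str) = 5.615308 × 10^-5.
Var(ȳ_srs) = (1 − 5408/46713)·0.6166/5408 = 1.0081652 × 10^-4.
deff = (5.615308 × 10^-5) / (1.0081652 × 10^-4) = 0.5570.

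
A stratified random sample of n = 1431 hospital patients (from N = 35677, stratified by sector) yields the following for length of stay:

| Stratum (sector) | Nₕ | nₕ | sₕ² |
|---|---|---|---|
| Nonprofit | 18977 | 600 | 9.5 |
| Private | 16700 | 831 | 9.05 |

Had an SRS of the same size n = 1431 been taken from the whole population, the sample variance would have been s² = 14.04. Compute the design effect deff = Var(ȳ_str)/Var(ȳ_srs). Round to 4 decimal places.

0.7014

Var(ȳ_str) = Σ Wₕ²(1−fₕ)sₕ²/nₕ with Wₕ = Nₕ/35677:
  Nonprofit: (18977/35677)²·(1−600/18977)·9.5/600 = 0.0043380831
  Private: (16700/35677)²·(1−831/16700)·9.05/831 = 0.0022674459
  → Var(ȳ_str) = 0.006605529.
Var(ȳ_srs) = (1 − 1431/35677)·14.04/1431 = 0.0094177899.
deff = 0.006605529 / 0.0094177899 = 0.7014.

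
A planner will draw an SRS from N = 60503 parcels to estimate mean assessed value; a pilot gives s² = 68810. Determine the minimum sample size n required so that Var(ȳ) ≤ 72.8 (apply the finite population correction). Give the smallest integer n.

Without fpc, n₀ = s²/D = 68810/72.8 = 945.1923.
With fpc, (1 − n/N)·s²/n ≤ D requires n ≥ n₀/(1 + n₀/N) = 945.1923/(1 + 945.1923/60503) = 930.6534.
Rounding up, n = 931.

931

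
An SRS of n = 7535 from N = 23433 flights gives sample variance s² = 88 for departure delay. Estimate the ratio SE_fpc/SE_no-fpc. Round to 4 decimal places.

0.8237

f = n/N = 7535/23433 = 0.32155507.
SE_no-fpc = √(s²/n) = 0.10806865; SE_fpc = √((1−f)s²/n) = 0.089013732.
Ratio = √(1−f) = 0.82367768.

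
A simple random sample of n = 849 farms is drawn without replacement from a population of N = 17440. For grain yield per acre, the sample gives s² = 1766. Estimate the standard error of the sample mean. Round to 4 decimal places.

Under SRS without replacement, Var(ȳ) = (1 − f)·s²/n with f = n/N = 849/17440 = 0.04868119.
Var(ȳ) = (1 − 0.04868119)·1766/849 = 0.95131881·2.0800942 = 1.9788328.
SE(ȳ) = √(1.9788328) = 1.4067.

1.4067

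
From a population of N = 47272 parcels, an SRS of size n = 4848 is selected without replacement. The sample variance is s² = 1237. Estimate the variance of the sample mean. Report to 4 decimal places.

Under SRS without replacement, Var(ȳ) = (1 − f)·s²/n with f = n/N = 4848/47272 = 0.10255542.
Var(ȳ) = (1 − 0.10255542)·1237/4848 = 0.89744458·0.25515677 = 0.22898906.

0.2290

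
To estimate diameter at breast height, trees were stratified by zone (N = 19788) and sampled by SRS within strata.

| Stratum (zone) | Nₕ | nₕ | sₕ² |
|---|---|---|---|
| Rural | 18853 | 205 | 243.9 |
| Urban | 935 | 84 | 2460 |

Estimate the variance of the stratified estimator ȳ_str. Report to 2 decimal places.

1.13

Var(ȳ_str) = Σₕ Wₕ²(1 − fₕ)sₕ²/nₕ with Wₕ = Nₕ/N, N = 19788.
Rural: Wₕ = 0.95274914; term = 0.95274914²·(1 − 0.01087360)·243.9/205 = 1.0682351.
Urban: Wₕ = 0.04725086; term = 0.04725086²·(1 − 0.08983957)·2460/84 = 0.059510444.
Sum = 1.1277455.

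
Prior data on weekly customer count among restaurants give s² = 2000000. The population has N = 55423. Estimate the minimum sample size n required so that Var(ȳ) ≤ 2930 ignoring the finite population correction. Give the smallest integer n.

Without fpc, n₀ = s²/D = 2000000/2930 = 682.5939.
Rounding up, n = 683.

683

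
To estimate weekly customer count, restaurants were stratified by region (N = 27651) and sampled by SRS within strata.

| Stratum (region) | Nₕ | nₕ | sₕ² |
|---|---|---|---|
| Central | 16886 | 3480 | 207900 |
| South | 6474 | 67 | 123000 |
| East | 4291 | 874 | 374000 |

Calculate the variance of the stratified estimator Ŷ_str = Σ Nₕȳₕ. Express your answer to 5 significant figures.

9.5946 × 10^10

Var(Ŷ_str) = Σₕ Nₕ²(1 − fₕ)sₕ²/nₕ.
Central: 16886²·(1 − 3480/16886)·207900/3480 = 1.3523878 × 10^10.
South: 6474²·(1 − 67/6474)·123000/67 = 7.6147864 × 10^10.
East: 4291²·(1 − 874/4291)·374000/874 = 6.2742766 × 10^9.
Sum = 9.5946019 × 10^10.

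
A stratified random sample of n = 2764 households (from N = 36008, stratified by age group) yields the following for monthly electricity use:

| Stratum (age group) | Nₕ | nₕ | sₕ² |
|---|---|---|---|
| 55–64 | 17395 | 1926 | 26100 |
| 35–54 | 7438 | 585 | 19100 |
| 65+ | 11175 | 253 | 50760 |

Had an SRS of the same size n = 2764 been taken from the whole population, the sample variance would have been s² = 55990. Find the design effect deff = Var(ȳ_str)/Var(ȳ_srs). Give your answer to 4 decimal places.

1.2289

Var(ȳ_str) = Σ Wₕ²(1−fₕ)sₕ²/nₕ with Wₕ = Nₕ/36008:
  55–64: (17395/36008)²·(1−1926/17395)·26100/1926 = 2.8123729
  35–54: (7438/36008)²·(1−585/7438)·19100/585 = 1.2835607
  65+: (11175/36008)²·(1−253/11175)·50760/253 = 18.886557
  → Var(ȳ_str) = 22.982491.
Var(ȳ_srs) = (1 − 2764/36008)·55990/2764 = 18.701942.
deff = 22.982491 / 18.701942 = 1.2289.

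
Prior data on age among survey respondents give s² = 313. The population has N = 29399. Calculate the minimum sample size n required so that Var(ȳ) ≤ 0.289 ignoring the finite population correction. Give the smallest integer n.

1084

Without fpc, n₀ = s²/D = 313/0.289 = 1083.0450.
Rounding up, n = 1084.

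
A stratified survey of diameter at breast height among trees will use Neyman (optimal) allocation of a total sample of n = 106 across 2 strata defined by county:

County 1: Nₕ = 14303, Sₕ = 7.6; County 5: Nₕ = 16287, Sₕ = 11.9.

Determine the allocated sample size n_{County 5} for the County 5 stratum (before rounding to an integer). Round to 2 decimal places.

67.91

Neyman allocation: nₕ = n·NₕSₕ / Σⱼ NⱼSⱼ.
Σ NⱼSⱼ = 14303·7.6 + 16287·11.9 = 302518.1.
n_{County 5} = 106·16287·11.9 / 302518.1 = 67.91.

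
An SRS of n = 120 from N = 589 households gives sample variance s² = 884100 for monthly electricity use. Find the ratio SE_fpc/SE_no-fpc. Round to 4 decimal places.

0.8923

f = n/N = 120/589 = 0.20373514.
SE_no-fpc = √(s²/n) = 85.834142; SE_fpc = √((1−f)s²/n) = 76.592959.
Ratio = √(1−f) = 0.89233674.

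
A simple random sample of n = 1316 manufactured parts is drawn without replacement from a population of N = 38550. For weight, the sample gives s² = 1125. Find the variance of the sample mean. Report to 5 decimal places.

Under SRS without replacement, Var(ȳ) = (1 − f)·s²/n with f = n/N = 1316/38550 = 0.03413748.
Var(ȳ) = (1 − 0.03413748)·1125/1316 = 0.96586252·0.85486322 = 0.82568034.

0.82568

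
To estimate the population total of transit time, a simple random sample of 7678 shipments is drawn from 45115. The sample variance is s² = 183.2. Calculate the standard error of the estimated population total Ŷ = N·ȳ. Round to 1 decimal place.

6348.2

Var(Ŷ) = N²·Var(ȳ) = N²·(1 − n/N)·s²/n.
f = 7678/45115 = 0.17018730; Var(ȳ) = 0.82981270·183.2/7678 = 0.019799647.
Var(Ŷ) = 45115² · 0.019799647 = 4.0299473 × 10^7.
SE(Ŷ) = √(4.0299473 × 10^7) = 6348.2.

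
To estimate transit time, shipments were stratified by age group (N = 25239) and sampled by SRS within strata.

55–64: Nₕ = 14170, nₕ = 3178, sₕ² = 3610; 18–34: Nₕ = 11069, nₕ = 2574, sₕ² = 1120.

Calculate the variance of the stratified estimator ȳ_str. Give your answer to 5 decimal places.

0.34198

Var(ȳ_str) = Σₕ Wₕ²(1 − fₕ)sₕ²/nₕ with Wₕ = Nₕ/N, N = 25239.
55–64: Wₕ = 0.56143270; term = 0.56143270²·(1 − 0.22427664)·3610/3178 = 0.27775097.
18–34: Wₕ = 0.43856730; term = 0.43856730²·(1 − 0.23254133)·1120/2574 = 0.064229858.
Sum = 0.34198083.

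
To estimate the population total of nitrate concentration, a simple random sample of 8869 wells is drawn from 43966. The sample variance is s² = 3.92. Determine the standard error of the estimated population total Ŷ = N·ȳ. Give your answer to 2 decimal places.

825.85

Var(Ŷ) = N²·Var(ȳ) = N²·(1 − n/N)·s²/n.
f = 8869/43966 = 0.20172406; Var(ȳ) = 0.79827594·3.92/8869 = 3.5282914 × 10^-4.
Var(Ŷ) = 43966² · (3.5282914 × 10^-4) = 682021.96.
SE(Ŷ) = √(682021.96) = 825.85.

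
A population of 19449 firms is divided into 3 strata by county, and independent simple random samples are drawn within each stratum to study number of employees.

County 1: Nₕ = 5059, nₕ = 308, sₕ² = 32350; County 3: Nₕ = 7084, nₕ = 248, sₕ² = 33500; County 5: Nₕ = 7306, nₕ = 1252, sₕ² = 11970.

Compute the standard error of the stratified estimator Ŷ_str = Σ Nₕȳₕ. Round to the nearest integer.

Var(Ŷ_str) = Σₕ Nₕ²(1 − fₕ)sₕ²/nₕ.
County 1: 5059²·(1 − 308/5059)·32350/308 = 2.5244878 × 10^9.
County 3: 7084²·(1 − 248/7084)·33500/248 = 6.5414456 × 10^9.
County 5: 7306²·(1 − 1252/7306)·11970/1252 = 4.228749 × 10^8.
Sum = 9.4888083 × 10^9.
SE = √(9.4888083 × 10^9) = 97411.

97411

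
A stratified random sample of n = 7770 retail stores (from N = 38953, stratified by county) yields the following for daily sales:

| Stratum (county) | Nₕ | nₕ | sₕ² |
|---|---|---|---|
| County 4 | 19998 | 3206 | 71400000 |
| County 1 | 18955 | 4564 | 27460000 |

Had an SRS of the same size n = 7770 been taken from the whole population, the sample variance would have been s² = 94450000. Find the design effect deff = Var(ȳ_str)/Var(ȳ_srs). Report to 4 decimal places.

Var(ȳ_str) = Σ Wₕ²(1−fₕ)sₕ²/nₕ with Wₕ = Nₕ/38953:
  County 4: (19998/38953)²·(1−3206/19998)·71400000/3206 = 4928.8076
  County 1: (18955/38953)²·(1−4564/18955)·27460000/4564 = 1081.6527
  → Var(ȳ_str) = 6010.4603.
Var(ȳ_srs) = (1 − 7770/38953)·94450000/7770 = 9731.0102.
deff = 6010.4603 / 9731.0102 = 0.6177.

0.6177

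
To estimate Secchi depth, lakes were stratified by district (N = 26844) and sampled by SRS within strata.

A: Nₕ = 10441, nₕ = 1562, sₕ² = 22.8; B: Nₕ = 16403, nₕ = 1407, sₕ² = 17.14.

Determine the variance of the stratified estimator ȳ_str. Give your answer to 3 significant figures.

Var(ȳ_str) = Σₕ Wₕ²(1 − fₕ)sₕ²/nₕ with Wₕ = Nₕ/N, N = 26844.
A: Wₕ = 0.38895098; term = 0.38895098²·(1 − 0.14960253)·22.8/1562 = 0.0018778699.
B: Wₕ = 0.61104902; term = 0.61104902²·(1 − 0.08577699)·17.14/1407 = 0.0041583494.
Sum = 0.0060362193.

0.00604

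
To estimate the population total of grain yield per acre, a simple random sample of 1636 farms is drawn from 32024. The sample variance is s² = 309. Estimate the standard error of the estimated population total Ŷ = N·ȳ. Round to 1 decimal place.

Var(Ŷ) = N²·Var(ȳ) = N²·(1 − n/N)·s²/n.
f = 1636/32024 = 0.05108668; Var(ȳ) = 0.94891332·309/1636 = 0.17922629.
Var(Ŷ) = 32024² · 0.17922629 = 1.8380312 × 10^8.
SE(Ŷ) = √(1.8380312 × 10^8) = 13557.4.

13557.4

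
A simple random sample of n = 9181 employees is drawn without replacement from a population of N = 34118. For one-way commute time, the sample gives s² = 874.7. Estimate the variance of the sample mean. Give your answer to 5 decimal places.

Under SRS without replacement, Var(ȳ) = (1 − f)·s²/n with f = n/N = 9181/34118 = 0.26909549.
Var(ȳ) = (1 − 0.26909549)·874.7/9181 = 0.73090451·0.095272846 = 0.069635353.

0.06964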